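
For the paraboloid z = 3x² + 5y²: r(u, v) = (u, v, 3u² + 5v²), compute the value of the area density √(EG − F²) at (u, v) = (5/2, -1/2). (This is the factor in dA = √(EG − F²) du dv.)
√(EG − F²)|_{(5/2, -1/2)} = sqrt(251)

E = 36*u^2 + 1, F = 60*u*v, G = 100*v^2 + 1, so EG − F² = 36*u^2 + 100*v^2 + 1. Taking the positive square root: √(EG − F²) = sqrt(36*u^2 + 100*v^2 + 1). At (u, v) = (5/2, -1/2): sqrt(251).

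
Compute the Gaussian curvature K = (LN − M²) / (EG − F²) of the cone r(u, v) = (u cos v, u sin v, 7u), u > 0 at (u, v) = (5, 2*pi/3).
K = 0

Coefficients of the first fundamental form: E = 50, F = 0, G = u^2.
Coefficients of the second fundamental form: L = 0, M = 0, N = 7*sqrt(2)*u^2/(10*Abs(u)).
Assemble K = (LN − M²)/(EG − F²) = 0. At (u, v) = (5, 2*pi/3): K = 0.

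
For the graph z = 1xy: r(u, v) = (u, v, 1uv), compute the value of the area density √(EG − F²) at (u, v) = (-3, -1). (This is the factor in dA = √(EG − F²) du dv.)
√(EG − F²)|_{(-3, -1)} = sqrt(11)

E = v^2 + 1, F = u*v, G = u^2 + 1, so EG − F² = u^2 + v^2 + 1. Taking the positive square root: √(EG − F²) = sqrt(u^2 + v^2 + 1). At (u, v) = (-3, -1): sqrt(11).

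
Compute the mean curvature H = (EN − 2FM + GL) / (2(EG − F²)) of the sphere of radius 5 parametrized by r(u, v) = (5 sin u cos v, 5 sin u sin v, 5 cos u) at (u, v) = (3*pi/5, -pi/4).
H = -1/5

With E = 25, F = 0, G = 25*sin(u)^2, L = -5*sin(u)/Abs(sin(u)), M = 0, N = -5*sin(u)^3/Abs(sin(u)), assemble
  H = (EN − 2FM + GL) / (2(EG − F²)) = -sin(u)/(5*Abs(sin(u))).
At (u, v) = (3*pi/5, -pi/4): H = -1/5.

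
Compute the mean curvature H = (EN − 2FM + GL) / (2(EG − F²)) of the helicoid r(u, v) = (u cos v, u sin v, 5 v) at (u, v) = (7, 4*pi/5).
H = 0

With E = 1, F = 0, G = u^2 + 25, L = 0, M = -5/sqrt(u^2 + 25), N = 0, assemble
  H = (EN − 2FM + GL) / (2(EG − F²)) = 0.
At (u, v) = (7, 4*pi/5): H = 0.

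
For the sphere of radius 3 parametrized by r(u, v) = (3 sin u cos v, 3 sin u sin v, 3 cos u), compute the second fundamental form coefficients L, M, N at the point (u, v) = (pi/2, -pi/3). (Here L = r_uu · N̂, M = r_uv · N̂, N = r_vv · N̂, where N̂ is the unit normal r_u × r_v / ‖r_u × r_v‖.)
L = -3;  M = 0;  N = -3

Compute the unit normal N̂(u, v) = (sin(u)^2*cos(v)/Abs(sin(u)), sin(u)^2*sin(v)/Abs(sin(u)), sin(2*u)/(2*Abs(sin(u)))), and the second partials r_uu, r_uv, r_vv. Take dot products:
  L(u, v) = r_uu · N̂ = -3*sin(u)/Abs(sin(u)),
  M(u, v) = r_uv · N̂ = 0,
  N(u, v) = r_vv · N̂ = -3*sin(u)^3/Abs(sin(u)).
Evaluating at (u, v) = (pi/2, -pi/3):
  L = -3, M = 0, N = -3.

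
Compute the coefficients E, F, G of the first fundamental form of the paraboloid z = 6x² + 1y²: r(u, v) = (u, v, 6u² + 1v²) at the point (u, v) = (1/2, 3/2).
E = 37;  F = 18;  G = 10

Partials: r_u = (1, 0, 12*u), r_v = (0, 1, 2*v). As functions of (u, v):
  E = r_u · r_u = 144*u^2 + 1,
  F = r_u · r_v = 24*u*v,
  G = r_v · r_v = 4*v^2 + 1.
Evaluating at (u, v) = (1/2, 3/2): E = 37, F = 18, G = 10.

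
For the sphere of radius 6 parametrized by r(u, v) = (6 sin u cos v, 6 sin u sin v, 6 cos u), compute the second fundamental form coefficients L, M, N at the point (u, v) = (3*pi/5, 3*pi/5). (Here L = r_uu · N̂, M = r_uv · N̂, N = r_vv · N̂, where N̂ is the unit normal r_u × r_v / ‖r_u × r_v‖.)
L = -6;  M = 0;  N = -15/4 - 3*sqrt(5)/4

Compute the unit normal N̂(u, v) = (sin(u)^2*cos(v)/Abs(sin(u)), sin(u)^2*sin(v)/Abs(sin(u)), sin(2*u)/(2*Abs(sin(u)))), and the second partials r_uu, r_uv, r_vv. Take dot products:
  L(u, v) = r_uu · N̂ = -6*sin(u)/Abs(sin(u)),
  M(u, v) = r_uv · N̂ = 0,
  N(u, v) = r_vv · N̂ = -6*sin(u)^3/Abs(sin(u)).
Evaluating at (u, v) = (3*pi/5, 3*pi/5):
  L = -6, M = 0, N = -15/4 - 3*sqrt(5)/4.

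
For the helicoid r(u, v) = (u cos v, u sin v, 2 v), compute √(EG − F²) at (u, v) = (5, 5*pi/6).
√(EG − F²)|_{(5, 5*pi/6)} = sqrt(29)

E = 1, F = 0, G = u^2 + 4; EG − F² = u^2 + 4; √(EG − F²) = sqrt(u^2 + 4). At the given point: sqrt(29).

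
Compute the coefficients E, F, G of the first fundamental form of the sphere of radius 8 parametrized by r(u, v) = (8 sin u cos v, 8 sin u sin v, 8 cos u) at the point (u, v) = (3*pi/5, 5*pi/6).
E = 64;  F = 0;  G = 8*sqrt(5) + 40

Partials: r_u = (8*cos(u)*cos(v), 8*sin(v)*cos(u), -8*sin(u)), r_v = (-8*sin(u)*sin(v), 8*sin(u)*cos(v), 0). As functions of (u, v):
  E = r_u · r_u = 64,
  F = r_u · r_v = 0,
  G = r_v · r_v = 64*sin(u)^2.
Evaluating at (u, v) = (3*pi/5, 5*pi/6): E = 64, F = 0, G = 8*sqrt(5) + 40.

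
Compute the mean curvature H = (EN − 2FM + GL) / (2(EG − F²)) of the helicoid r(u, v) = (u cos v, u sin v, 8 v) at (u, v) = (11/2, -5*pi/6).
H = 0

With E = 1, F = 0, G = u^2 + 64, L = 0, M = -8/sqrt(u^2 + 64), N = 0, assemble
  H = (EN − 2FM + GL) / (2(EG − F²)) = 0.
At (u, v) = (11/2, -5*pi/6): H = 0.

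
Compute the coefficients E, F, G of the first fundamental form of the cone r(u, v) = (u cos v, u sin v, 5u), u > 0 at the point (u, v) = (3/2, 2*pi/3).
E = 26;  F = 0;  G = 9/4

Partials: r_u = (cos(v), sin(v), 5), r_v = (-u*sin(v), u*cos(v), 0). As functions of (u, v):
  E = r_u · r_u = 26,
  F = r_u · r_v = 0,
  G = r_v · r_v = u^2.
Evaluating at (u, v) = (3/2, 2*pi/3): E = 26, F = 0, G = 9/4.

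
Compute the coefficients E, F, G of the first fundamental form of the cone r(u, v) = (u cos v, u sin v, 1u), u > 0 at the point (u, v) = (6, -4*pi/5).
E = 2;  F = 0;  G = 36

Partials: r_u = (cos(v), sin(v), 1), r_v = (-u*sin(v), u*cos(v), 0). As functions of (u, v):
  E = r_u · r_u = 2,
  F = r_u · r_v = 0,
  G = r_v · r_v = u^2.
Evaluating at (u, v) = (6, -4*pi/5): E = 2, F = 0, G = 36.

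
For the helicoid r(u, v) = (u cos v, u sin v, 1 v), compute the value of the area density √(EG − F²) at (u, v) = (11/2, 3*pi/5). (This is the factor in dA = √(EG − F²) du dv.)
√(EG − F²)|_{(11/2, 3*pi/5)} = 5*sqrt(5)/2

E = 1, F = 0, G = u^2 + 1, so EG − F² = u^2 + 1. Taking the positive square root: √(EG − F²) = sqrt(u^2 + 1). At (u, v) = (11/2, 3*pi/5): 5*sqrt(5)/2.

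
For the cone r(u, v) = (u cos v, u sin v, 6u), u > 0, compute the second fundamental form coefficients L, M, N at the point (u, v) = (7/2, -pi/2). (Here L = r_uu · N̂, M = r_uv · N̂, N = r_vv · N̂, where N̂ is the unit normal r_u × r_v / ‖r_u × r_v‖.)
L = 0;  M = 0;  N = 21*sqrt(37)/37

Compute the unit normal N̂(u, v) = (-6*sqrt(37)*u*cos(v)/(37*Abs(u)), -6*sqrt(37)*u*sin(v)/(37*Abs(u)), sqrt(37)*u/(37*Abs(u))), and the second partials r_uu, r_uv, r_vv. Take dot products:
  L(u, v) = r_uu · N̂ = 0,
  M(u, v) = r_uv · N̂ = 0,
  N(u, v) = r_vv · N̂ = 6*sqrt(37)*u^2/(37*Abs(u)).
Evaluating at (u, v) = (7/2, -pi/2):
  L = 0, M = 0, N = 21*sqrt(37)/37.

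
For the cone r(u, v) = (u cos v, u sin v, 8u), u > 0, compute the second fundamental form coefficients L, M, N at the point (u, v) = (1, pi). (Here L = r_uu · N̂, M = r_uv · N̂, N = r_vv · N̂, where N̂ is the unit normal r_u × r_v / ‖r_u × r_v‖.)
L = 0;  M = 0;  N = 8*sqrt(65)/65

Compute the unit normal N̂(u, v) = (-8*sqrt(65)*u*cos(v)/(65*Abs(u)), -8*sqrt(65)*u*sin(v)/(65*Abs(u)), sqrt(65)*u/(65*Abs(u))), and the second partials r_uu, r_uv, r_vv. Take dot products:
  L(u, v) = r_uu · N̂ = 0,
  M(u, v) = r_uv · N̂ = 0,
  N(u, v) = r_vv · N̂ = 8*sqrt(65)*u^2/(65*Abs(u)).
Evaluating at (u, v) = (1, pi):
  L = 0, M = 0, N = 8*sqrt(65)/65.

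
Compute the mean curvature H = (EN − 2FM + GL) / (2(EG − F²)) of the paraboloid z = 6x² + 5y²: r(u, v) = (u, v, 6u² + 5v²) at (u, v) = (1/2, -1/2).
H = 11*sqrt(62)/124

With E = 144*u^2 + 1, F = 120*u*v, G = 100*v^2 + 1, L = 12/sqrt(144*u^2 + 100*v^2 + 1), M = 0, N = 10/sqrt(144*u^2 + 100*v^2 + 1), assemble
  H = (EN − 2FM + GL) / (2(EG − F²)) = (720*u^2 + 600*v^2 + 11)/(144*u^2 + 100*v^2 + 1)^(3/2).
At (u, v) = (1/2, -1/2): H = 11*sqrt(62)/124.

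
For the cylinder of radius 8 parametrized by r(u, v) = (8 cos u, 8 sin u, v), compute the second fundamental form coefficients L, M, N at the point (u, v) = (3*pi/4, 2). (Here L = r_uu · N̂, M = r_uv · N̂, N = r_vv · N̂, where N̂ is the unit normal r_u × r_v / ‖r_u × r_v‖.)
L = -8;  M = 0;  N = 0

Compute the unit normal N̂(u, v) = (cos(u), sin(u), 0), and the second partials r_uu, r_uv, r_vv. Take dot products:
  L(u, v) = r_uu · N̂ = -8,
  M(u, v) = r_uv · N̂ = 0,
  N(u, v) = r_vv · N̂ = 0.
Evaluating at (u, v) = (3*pi/4, 2):
  L = -8, M = 0, N = 0.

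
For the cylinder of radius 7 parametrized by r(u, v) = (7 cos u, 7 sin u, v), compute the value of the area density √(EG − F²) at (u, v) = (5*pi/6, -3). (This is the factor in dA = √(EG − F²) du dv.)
√(EG − F²)|_{(5*pi/6, -3)} = 7

E = 49, F = 0, G = 1, so EG − F² = 49. Taking the positive square root: √(EG − F²) = 7. At (u, v) = (5*pi/6, -3): 7.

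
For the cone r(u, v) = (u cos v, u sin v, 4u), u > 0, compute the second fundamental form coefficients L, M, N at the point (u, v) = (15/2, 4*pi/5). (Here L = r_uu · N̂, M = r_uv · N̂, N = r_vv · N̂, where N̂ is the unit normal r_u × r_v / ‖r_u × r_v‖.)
L = 0;  M = 0;  N = 30*sqrt(17)/17

Compute the unit normal N̂(u, v) = (-4*sqrt(17)*u*cos(v)/(17*Abs(u)), -4*sqrt(17)*u*sin(v)/(17*Abs(u)), sqrt(17)*u/(17*Abs(u))), and the second partials r_uu, r_uv, r_vv. Take dot products:
  L(u, v) = r_uu · N̂ = 0,
  M(u, v) = r_uv · N̂ = 0,
  N(u, v) = r_vv · N̂ = 4*sqrt(17)*u^2/(17*Abs(u)).
Evaluating at (u, v) = (15/2, 4*pi/5):
  L = 0, M = 0, N = 30*sqrt(17)/17.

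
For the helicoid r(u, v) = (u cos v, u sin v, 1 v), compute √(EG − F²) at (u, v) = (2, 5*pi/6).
√(EG − F²)|_{(2, 5*pi/6)} = sqrt(5)

E = 1, F = 0, G = u^2 + 1; EG − F² = u^2 + 1; √(EG − F²) = sqrt(u^2 + 1). At the given point: sqrt(5).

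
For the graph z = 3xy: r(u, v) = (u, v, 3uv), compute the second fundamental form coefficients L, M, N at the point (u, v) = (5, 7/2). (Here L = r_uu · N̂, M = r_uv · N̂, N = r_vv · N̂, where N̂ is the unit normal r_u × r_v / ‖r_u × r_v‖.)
L = 0;  M = 6*sqrt(1345)/1345;  N = 0

Compute the unit normal N̂(u, v) = (-3*v/sqrt(9*u^2 + 9*v^2 + 1), -3*u/sqrt(9*u^2 + 9*v^2 + 1), 1/sqrt(9*u^2 + 9*v^2 + 1)), and the second partials r_uu, r_uv, r_vv. Take dot products:
  L(u, v) = r_uu · N̂ = 0,
  M(u, v) = r_uv · N̂ = 3/sqrt(9*u^2 + 9*v^2 + 1),
  N(u, v) = r_vv · N̂ = 0.
Evaluating at (u, v) = (5, 7/2):
  L = 0, M = 6*sqrt(1345)/1345, N = 0.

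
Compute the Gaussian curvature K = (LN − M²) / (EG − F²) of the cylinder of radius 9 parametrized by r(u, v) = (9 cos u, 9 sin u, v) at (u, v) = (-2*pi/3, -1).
K = 0

Coefficients of the first fundamental form: E = 81, F = 0, G = 1.
Coefficients of the second fundamental form: L = -9, M = 0, N = 0.
Assemble K = (LN − M²)/(EG − F²) = 0. At (u, v) = (-2*pi/3, -1): K = 0.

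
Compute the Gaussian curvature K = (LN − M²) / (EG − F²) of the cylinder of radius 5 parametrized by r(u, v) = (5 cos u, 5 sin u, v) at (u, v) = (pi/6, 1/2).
K = 0

Coefficients of the first fundamental form: E = 25, F = 0, G = 1.
Coefficients of the second fundamental form: L = -5, M = 0, N = 0.
Assemble K = (LN − M²)/(EG − F²) = 0. At (u, v) = (pi/6, 1/2): K = 0.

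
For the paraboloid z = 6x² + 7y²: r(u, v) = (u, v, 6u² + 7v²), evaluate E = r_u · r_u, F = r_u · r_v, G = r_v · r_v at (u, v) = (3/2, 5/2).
E = 325;  F = 630;  G = 1226

Partials: r_u = (1, 0, 12*u), r_v = (0, 1, 14*v). As functions of (u, v):
  E = r_u · r_u = 144*u^2 + 1,
  F = r_u · r_v = 168*u*v,
  G = r_v · r_v = 196*v^2 + 1.
Evaluating at (u, v) = (3/2, 5/2): E = 325, F = 630, G = 1226.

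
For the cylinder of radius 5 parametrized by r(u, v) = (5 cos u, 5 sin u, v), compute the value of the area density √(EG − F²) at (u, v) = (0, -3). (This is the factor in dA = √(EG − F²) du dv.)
√(EG − F²)|_{(0, -3)} = 5

E = 25, F = 0, G = 1, so EG − F² = 25. Taking the positive square root: √(EG − F²) = 5. At (u, v) = (0, -3): 5.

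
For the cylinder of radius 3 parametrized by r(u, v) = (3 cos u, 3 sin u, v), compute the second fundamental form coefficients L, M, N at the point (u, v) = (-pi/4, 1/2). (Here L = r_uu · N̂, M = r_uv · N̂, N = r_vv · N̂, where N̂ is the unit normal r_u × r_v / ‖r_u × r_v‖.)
L = -3;  M = 0;  N = 0

Compute the unit normal N̂(u, v) = (cos(u), sin(u), 0), and the second partials r_uu, r_uv, r_vv. Take dot products:
  L(u, v) = r_uu · N̂ = -3,
  M(u, v) = r_uv · N̂ = 0,
  N(u, v) = r_vv · N̂ = 0.
Evaluating at (u, v) = (-pi/4, 1/2):
  L = -3, M = 0, N = 0.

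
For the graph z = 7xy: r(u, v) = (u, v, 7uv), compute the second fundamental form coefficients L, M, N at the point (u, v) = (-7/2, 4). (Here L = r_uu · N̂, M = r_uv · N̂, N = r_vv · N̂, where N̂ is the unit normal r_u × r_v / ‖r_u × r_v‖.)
L = 0;  M = 14*sqrt(5541)/5541;  N = 0

Compute the unit normal N̂(u, v) = (-7*v/sqrt(49*u^2 + 49*v^2 + 1), -7*u/sqrt(49*u^2 + 49*v^2 + 1), 1/sqrt(49*u^2 + 49*v^2 + 1)), and the second partials r_uu, r_uv, r_vv. Take dot products:
  L(u, v) = r_uu · N̂ = 0,
  M(u, v) = r_uv · N̂ = 7/sqrt(49*u^2 + 49*v^2 + 1),
  N(u, v) = r_vv · N̂ = 0.
Evaluating at (u, v) = (-7/2, 4):
  L = 0, M = 14*sqrt(5541)/5541, N = 0.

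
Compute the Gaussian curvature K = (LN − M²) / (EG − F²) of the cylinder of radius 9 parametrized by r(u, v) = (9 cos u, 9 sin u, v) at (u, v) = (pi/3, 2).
K = 0

Coefficients of the first fundamental form: E = 81, F = 0, G = 1.
Coefficients of the second fundamental form: L = -9, M = 0, N = 0.
Assemble K = (LN − M²)/(EG − F²) = 0. At (u, v) = (pi/3, 2): K = 0.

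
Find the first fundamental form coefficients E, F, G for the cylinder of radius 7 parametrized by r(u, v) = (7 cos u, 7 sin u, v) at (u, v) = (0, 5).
E = 49;  F = 0;  G = 1

Partials: r_u = (-7*sin(u), 7*cos(u), 0), r_v = (0, 0, 1). As functions of (u, v):
  E = r_u · r_u = 49,
  F = r_u · r_v = 0,
  G = r_v · r_v = 1.
Evaluating at (u, v) = (0, 5): E = 49, F = 0, G = 1.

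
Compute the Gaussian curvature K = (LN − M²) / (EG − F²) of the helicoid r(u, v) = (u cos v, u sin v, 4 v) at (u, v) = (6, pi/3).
K = -1/169

Coefficients of the first fundamental form: E = 1, F = 0, G = u^2 + 16.
Coefficients of the second fundamental form: L = 0, M = -4/sqrt(u^2 + 16), N = 0.
Assemble K = (LN − M²)/(EG − F²) = -16/(u^2 + 16)^2. At (u, v) = (6, pi/3): K = -1/169.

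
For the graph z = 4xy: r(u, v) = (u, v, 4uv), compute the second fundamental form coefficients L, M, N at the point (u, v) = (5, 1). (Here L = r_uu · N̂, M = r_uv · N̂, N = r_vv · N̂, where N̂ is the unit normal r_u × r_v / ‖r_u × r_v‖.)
L = 0;  M = 4*sqrt(417)/417;  N = 0

Compute the unit normal N̂(u, v) = (-4*v/sqrt(16*u^2 + 16*v^2 + 1), -4*u/sqrt(16*u^2 + 16*v^2 + 1), 1/sqrt(16*u^2 + 16*v^2 + 1)), and the second partials r_uu, r_uv, r_vv. Take dot products:
  L(u, v) = r_uu · N̂ = 0,
  M(u, v) = r_uv · N̂ = 4/sqrt(16*u^2 + 16*v^2 + 1),
  N(u, v) = r_vv · N̂ = 0.
Evaluating at (u, v) = (5, 1):
  L = 0, M = 4*sqrt(417)/417, N = 0.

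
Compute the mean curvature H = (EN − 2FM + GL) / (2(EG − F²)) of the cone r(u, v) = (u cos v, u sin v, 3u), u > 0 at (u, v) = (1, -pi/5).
H = 3*sqrt(10)/20

With E = 10, F = 0, G = u^2, L = 0, M = 0, N = 3*sqrt(10)*u^2/(10*Abs(u)), assemble
  H = (EN − 2FM + GL) / (2(EG − F²)) = 3*sqrt(10)/(20*Abs(u)).
At (u, v) = (1, -pi/5): H = 3*sqrt(10)/20.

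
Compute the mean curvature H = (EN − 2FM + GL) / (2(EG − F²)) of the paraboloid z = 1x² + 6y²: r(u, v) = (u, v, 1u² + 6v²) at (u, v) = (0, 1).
H = 151*sqrt(145)/21025

With E = 4*u^2 + 1, F = 24*u*v, G = 144*v^2 + 1, L = 2/sqrt(4*u^2 + 144*v^2 + 1), M = 0, N = 12/sqrt(4*u^2 + 144*v^2 + 1), assemble
  H = (EN − 2FM + GL) / (2(EG − F²)) = (24*u^2 + 144*v^2 + 7)/(4*u^2 + 144*v^2 + 1)^(3/2).
At (u, v) = (0, 1): H = 151*sqrt(145)/21025.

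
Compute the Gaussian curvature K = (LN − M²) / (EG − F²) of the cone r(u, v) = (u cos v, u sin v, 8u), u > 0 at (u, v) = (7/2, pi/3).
K = 0

Coefficients of the first fundamental form: E = 65, F = 0, G = u^2.
Coefficients of the second fundamental form: L = 0, M = 0, N = 8*sqrt(65)*u^2/(65*Abs(u)).
Assemble K = (LN − M²)/(EG − F²) = 0. At (u, v) = (7/2, pi/3): K = 0.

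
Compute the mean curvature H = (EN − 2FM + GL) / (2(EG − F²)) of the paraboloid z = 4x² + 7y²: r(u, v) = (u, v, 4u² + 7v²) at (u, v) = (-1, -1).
H = 1243*sqrt(29)/22707

With E = 64*u^2 + 1, F = 112*u*v, G = 196*v^2 + 1, L = 8/sqrt(64*u^2 + 196*v^2 + 1), M = 0, N = 14/sqrt(64*u^2 + 196*v^2 + 1), assemble
  H = (EN − 2FM + GL) / (2(EG − F²)) = (448*u^2 + 784*v^2 + 11)/(64*u^2 + 196*v^2 + 1)^(3/2).
At (u, v) = (-1, -1): H = 1243*sqrt(29)/22707.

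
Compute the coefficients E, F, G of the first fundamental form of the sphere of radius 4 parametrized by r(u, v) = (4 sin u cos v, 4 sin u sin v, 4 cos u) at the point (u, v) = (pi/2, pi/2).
E = 16;  F = 0;  G = 16

Partials: r_u = (4*cos(u)*cos(v), 4*sin(v)*cos(u), -4*sin(u)), r_v = (-4*sin(u)*sin(v), 4*sin(u)*cos(v), 0). As functions of (u, v):
  E = r_u · r_u = 16,
  F = r_u · r_v = 0,
  G = r_v · r_v = 16*sin(u)^2.
Evaluating at (u, v) = (pi/2, pi/2): E = 16, F = 0, G = 16.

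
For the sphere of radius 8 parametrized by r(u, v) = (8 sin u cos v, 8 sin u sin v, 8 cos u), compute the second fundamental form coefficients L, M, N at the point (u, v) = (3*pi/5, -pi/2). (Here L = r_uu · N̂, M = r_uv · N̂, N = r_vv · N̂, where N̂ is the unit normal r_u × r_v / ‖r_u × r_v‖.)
L = -8;  M = 0;  N = -5 - sqrt(5)

Compute the unit normal N̂(u, v) = (sin(u)^2*cos(v)/Abs(sin(u)), sin(u)^2*sin(v)/Abs(sin(u)), sin(2*u)/(2*Abs(sin(u)))), and the second partials r_uu, r_uv, r_vv. Take dot products:
  L(u, v) = r_uu · N̂ = -8*sin(u)/Abs(sin(u)),
  M(u, v) = r_uv · N̂ = 0,
  N(u, v) = r_vv · N̂ = -8*sin(u)^3/Abs(sin(u)).
Evaluating at (u, v) = (3*pi/5, -pi/2):
  L = -8, M = 0, N = -5 - sqrt(5).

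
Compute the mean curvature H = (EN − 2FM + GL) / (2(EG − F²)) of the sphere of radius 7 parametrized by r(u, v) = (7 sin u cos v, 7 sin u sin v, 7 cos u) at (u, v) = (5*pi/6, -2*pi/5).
H = -1/7

With E = 49, F = 0, G = 49*sin(u)^2, L = -7*sin(u)/Abs(sin(u)), M = 0, N = -7*sin(u)^3/Abs(sin(u)), assemble
  H = (EN − 2FM + GL) / (2(EG − F²)) = -sin(u)/(7*Abs(sin(u))).
At (u, v) = (5*pi/6, -2*pi/5): H = -1/7.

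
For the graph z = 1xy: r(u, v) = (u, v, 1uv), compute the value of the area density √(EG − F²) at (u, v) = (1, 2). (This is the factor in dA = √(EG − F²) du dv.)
√(EG − F²)|_{(1, 2)} = sqrt(6)

E = v^2 + 1, F = u*v, G = u^2 + 1, so EG − F² = u^2 + v^2 + 1. Taking the positive square root: √(EG − F²) = sqrt(u^2 + v^2 + 1). At (u, v) = (1, 2): sqrt(6).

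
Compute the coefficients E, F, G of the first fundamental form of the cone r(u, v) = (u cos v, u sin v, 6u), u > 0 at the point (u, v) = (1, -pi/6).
E = 37;  F = 0;  G = 1

Partials: r_u = (cos(v), sin(v), 6), r_v = (-u*sin(v), u*cos(v), 0). As functions of (u, v):
  E = r_u · r_u = 37,
  F = r_u · r_v = 0,
  G = r_v · r_v = u^2.
Evaluating at (u, v) = (1, -pi/6): E = 37, F = 0, G = 1.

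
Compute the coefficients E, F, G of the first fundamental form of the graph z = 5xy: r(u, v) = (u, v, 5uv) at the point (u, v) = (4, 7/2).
E = 1229/4;  F = 350;  G = 401

Partials: r_u = (1, 0, 5*v), r_v = (0, 1, 5*u). As functions of (u, v):
  E = r_u · r_u = 25*v^2 + 1,
  F = r_u · r_v = 25*u*v,
  G = r_v · r_v = 25*u^2 + 1.
Evaluating at (u, v) = (4, 7/2): E = 1229/4, F = 350, G = 401.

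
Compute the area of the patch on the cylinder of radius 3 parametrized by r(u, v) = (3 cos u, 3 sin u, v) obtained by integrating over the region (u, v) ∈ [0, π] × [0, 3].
Area = 9*pi

Area = ∫∫ √(EG − F²) du dv with √(EG − F²) = 3. Integrating over [0, π] × [0, 3] gives 9*pi.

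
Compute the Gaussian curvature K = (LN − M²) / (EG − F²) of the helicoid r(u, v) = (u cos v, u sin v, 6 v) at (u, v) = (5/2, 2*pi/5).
K = -576/28561

Coefficients of the first fundamental form: E = 1, F = 0, G = u^2 + 36.
Coefficients of the second fundamental form: L = 0, M = -6/sqrt(u^2 + 36), N = 0.
Assemble K = (LN − M²)/(EG − F²) = -36/(u^2 + 36)^2. At (u, v) = (5/2, 2*pi/5): K = -576/28561.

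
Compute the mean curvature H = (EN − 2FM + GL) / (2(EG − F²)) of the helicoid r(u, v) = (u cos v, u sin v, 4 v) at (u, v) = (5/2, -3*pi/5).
H = 0

With E = 1, F = 0, G = u^2 + 16, L = 0, M = -4/sqrt(u^2 + 16), N = 0, assemble
  H = (EN − 2FM + GL) / (2(EG − F²)) = 0.
At (u, v) = (5/2, -3*pi/5): H = 0.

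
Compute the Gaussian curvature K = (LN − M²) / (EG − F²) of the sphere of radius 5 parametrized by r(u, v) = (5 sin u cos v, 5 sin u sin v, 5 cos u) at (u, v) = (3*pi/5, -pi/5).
K = 1/25

Coefficients of the first fundamental form: E = 25, F = 0, G = 25*sin(u)^2.
Coefficients of the second fundamental form: L = -5*sin(u)/Abs(sin(u)), M = 0, N = -5*sin(u)^3/Abs(sin(u)).
Assemble K = (LN − M²)/(EG − F²) = 1/25. At (u, v) = (3*pi/5, -pi/5): K = 1/25.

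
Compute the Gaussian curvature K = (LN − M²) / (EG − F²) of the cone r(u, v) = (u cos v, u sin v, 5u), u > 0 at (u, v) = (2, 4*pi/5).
K = 0

Coefficients of the first fundamental form: E = 26, F = 0, G = u^2.
Coefficients of the second fundamental form: L = 0, M = 0, N = 5*sqrt(26)*u^2/(26*Abs(u)).
Assemble K = (LN − M²)/(EG − F²) = 0. At (u, v) = (2, 4*pi/5): K = 0.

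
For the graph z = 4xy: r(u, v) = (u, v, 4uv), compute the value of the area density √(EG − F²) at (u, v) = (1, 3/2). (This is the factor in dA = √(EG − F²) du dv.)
√(EG − F²)|_{(1, 3/2)} = sqrt(53)

E = 16*v^2 + 1, F = 16*u*v, G = 16*u^2 + 1, so EG − F² = 16*u^2 + 16*v^2 + 1. Taking the positive square root: √(EG − F²) = sqrt(16*u^2 + 16*v^2 + 1). At (u, v) = (1, 3/2): sqrt(53).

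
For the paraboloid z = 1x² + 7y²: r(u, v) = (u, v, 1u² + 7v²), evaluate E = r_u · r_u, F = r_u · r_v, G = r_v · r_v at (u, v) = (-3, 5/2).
E = 37;  F = -210;  G = 1226

Partials: r_u = (1, 0, 2*u), r_v = (0, 1, 14*v). As functions of (u, v):
  E = r_u · r_u = 4*u^2 + 1,
  F = r_u · r_v = 28*u*v,
  G = r_v · r_v = 196*v^2 + 1.
Evaluating at (u, v) = (-3, 5/2): E = 37, F = -210, G = 1226.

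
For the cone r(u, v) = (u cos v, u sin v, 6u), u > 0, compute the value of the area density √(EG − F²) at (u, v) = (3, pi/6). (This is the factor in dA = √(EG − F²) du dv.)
√(EG − F²)|_{(3, pi/6)} = 3*sqrt(37)

E = 37, F = 0, G = u^2, so EG − F² = 37*u^2. Taking the positive square root: √(EG − F²) = sqrt(37)*Abs(u). At (u, v) = (3, pi/6): 3*sqrt(37).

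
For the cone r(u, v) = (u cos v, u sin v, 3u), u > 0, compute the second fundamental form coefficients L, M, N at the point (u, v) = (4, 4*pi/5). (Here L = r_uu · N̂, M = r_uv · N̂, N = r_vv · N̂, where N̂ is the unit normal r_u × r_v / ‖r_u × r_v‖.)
L = 0;  M = 0;  N = 6*sqrt(10)/5

Compute the unit normal N̂(u, v) = (-3*sqrt(10)*u*cos(v)/(10*Abs(u)), -3*sqrt(10)*u*sin(v)/(10*Abs(u)), sqrt(10)*u/(10*Abs(u))), and the second partials r_uu, r_uv, r_vv. Take dot products:
  L(u, v) = r_uu · N̂ = 0,
  M(u, v) = r_uv · N̂ = 0,
  N(u, v) = r_vv · N̂ = 3*sqrt(10)*u^2/(10*Abs(u)).
Evaluating at (u, v) = (4, 4*pi/5):
  L = 0, M = 0, N = 6*sqrt(10)/5.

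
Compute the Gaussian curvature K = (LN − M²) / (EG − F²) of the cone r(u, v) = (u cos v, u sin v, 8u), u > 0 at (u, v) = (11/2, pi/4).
K = 0

Coefficients of the first fundamental form: E = 65, F = 0, G = u^2.
Coefficients of the second fundamental form: L = 0, M = 0, N = 8*sqrt(65)*u^2/(65*Abs(u)).
Assemble K = (LN − M²)/(EG − F²) = 0. At (u, v) = (11/2, pi/4): K = 0.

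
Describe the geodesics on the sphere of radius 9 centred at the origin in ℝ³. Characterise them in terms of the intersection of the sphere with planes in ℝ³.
Geodesics on the sphere of radius 9 are great circles — circles of radius 9 obtained as the intersection of the sphere with planes through the origin (the centre of the sphere).

A curve α(t) of nonzero constant speed on the sphere of radius 9 is a geodesic iff its acceleration α̈ is everywhere normal to the surface, i.e. parallel to the radial vector α(t). Then d/dt(α × α̇) = α̇ × α̇ + α × α̈ = 0, so α × α̇ is a constant vector n ≠ 0 and α(t) · n = 0 for all t: α lies in the plane through the origin with normal n. The intersection of that plane with the sphere is a circle of radius 9 (a great circle). Conversely, a great circle traversed at constant speed has centripetal acceleration pointing at the origin, hence normal to the sphere, so every great circle is a geodesic.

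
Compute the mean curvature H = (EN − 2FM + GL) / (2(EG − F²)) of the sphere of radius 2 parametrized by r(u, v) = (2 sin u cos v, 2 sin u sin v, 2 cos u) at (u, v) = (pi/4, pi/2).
H = -1/2

With E = 4, F = 0, G = 4*sin(u)^2, L = -2*sin(u)/Abs(sin(u)), M = 0, N = -2*sin(u)^3/Abs(sin(u)), assemble
  H = (EN − 2FM + GL) / (2(EG − F²)) = -sin(u)/(2*Abs(sin(u))).
At (u, v) = (pi/4, pi/2): H = -1/2.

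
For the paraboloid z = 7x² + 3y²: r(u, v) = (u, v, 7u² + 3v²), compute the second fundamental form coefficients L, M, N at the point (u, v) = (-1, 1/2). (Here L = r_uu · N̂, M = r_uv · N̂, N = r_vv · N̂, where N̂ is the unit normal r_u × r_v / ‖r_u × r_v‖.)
L = 7*sqrt(206)/103;  M = 0;  N = 3*sqrt(206)/103

Compute the unit normal N̂(u, v) = (-14*u/sqrt(196*u^2 + 36*v^2 + 1), -6*v/sqrt(196*u^2 + 36*v^2 + 1), 1/sqrt(196*u^2 + 36*v^2 + 1)), and the second partials r_uu, r_uv, r_vv. Take dot products:
  L(u, v) = r_uu · N̂ = 14/sqrt(196*u^2 + 36*v^2 + 1),
  M(u, v) = r_uv · N̂ = 0,
  N(u, v) = r_vv · N̂ = 6/sqrt(196*u^2 + 36*v^2 + 1).
Evaluating at (u, v) = (-1, 1/2):
  L = 7*sqrt(206)/103, M = 0, N = 3*sqrt(206)/103.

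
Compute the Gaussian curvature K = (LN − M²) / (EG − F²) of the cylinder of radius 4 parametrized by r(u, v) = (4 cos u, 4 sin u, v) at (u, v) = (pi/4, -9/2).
K = 0

Coefficients of the first fundamental form: E = 16, F = 0, G = 1.
Coefficients of the second fundamental form: L = -4, M = 0, N = 0.
Assemble K = (LN − M²)/(EG − F²) = 0. At (u, v) = (pi/4, -9/2): K = 0.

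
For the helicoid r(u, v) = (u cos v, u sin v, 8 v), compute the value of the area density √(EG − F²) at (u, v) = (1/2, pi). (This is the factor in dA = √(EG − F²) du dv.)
√(EG − F²)|_{(1/2, pi)} = sqrt(257)/2

E = 1, F = 0, G = u^2 + 64, so EG − F² = u^2 + 64. Taking the positive square root: √(EG − F²) = sqrt(u^2 + 64). At (u, v) = (1/2, pi): sqrt(257)/2.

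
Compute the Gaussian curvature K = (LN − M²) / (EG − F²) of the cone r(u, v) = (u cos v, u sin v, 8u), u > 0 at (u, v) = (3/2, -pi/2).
K = 0

Coefficients of the first fundamental form: E = 65, F = 0, G = u^2.
Coefficients of the second fundamental form: L = 0, M = 0, N = 8*sqrt(65)*u^2/(65*Abs(u)).
Assemble K = (LN − M²)/(EG − F²) = 0. At (u, v) = (3/2, -pi/2): K = 0.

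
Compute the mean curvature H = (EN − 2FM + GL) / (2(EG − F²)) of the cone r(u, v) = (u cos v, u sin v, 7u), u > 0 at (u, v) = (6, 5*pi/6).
H = 7*sqrt(2)/120

With E = 50, F = 0, G = u^2, L = 0, M = 0, N = 7*sqrt(2)*u^2/(10*Abs(u)), assemble
  H = (EN − 2FM + GL) / (2(EG − F²)) = 7*sqrt(2)/(20*Abs(u)).
At (u, v) = (6, 5*pi/6): H = 7*sqrt(2)/120.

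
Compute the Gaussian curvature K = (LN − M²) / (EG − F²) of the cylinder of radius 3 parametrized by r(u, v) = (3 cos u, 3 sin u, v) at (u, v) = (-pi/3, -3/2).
K = 0

Coefficients of the first fundamental form: E = 9, F = 0, G = 1.
Coefficients of the second fundamental form: L = -3, M = 0, N = 0.
Assemble K = (LN − M²)/(EG − F²) = 0. At (u, v) = (-pi/3, -3/2): K = 0.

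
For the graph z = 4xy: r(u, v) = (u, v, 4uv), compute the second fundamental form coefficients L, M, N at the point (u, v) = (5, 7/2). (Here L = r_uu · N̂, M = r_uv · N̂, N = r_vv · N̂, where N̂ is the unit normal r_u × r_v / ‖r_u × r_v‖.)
L = 0;  M = 4*sqrt(597)/597;  N = 0

Compute the unit normal N̂(u, v) = (-4*v/sqrt(16*u^2 + 16*v^2 + 1), -4*u/sqrt(16*u^2 + 16*v^2 + 1), 1/sqrt(16*u^2 + 16*v^2 + 1)), and the second partials r_uu, r_uv, r_vv. Take dot products:
  L(u, v) = r_uu · N̂ = 0,
  M(u, v) = r_uv · N̂ = 4/sqrt(16*u^2 + 16*v^2 + 1),
  N(u, v) = r_vv · N̂ = 0.
Evaluating at (u, v) = (5, 7/2):
  L = 0, M = 4*sqrt(597)/597, N = 0.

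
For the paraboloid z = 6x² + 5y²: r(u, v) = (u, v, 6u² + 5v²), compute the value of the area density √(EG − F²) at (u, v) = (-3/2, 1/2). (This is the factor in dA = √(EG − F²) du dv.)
√(EG − F²)|_{(-3/2, 1/2)} = 5*sqrt(14)

E = 144*u^2 + 1, F = 120*u*v, G = 100*v^2 + 1, so EG − F² = 144*u^2 + 100*v^2 + 1. Taking the positive square root: √(EG − F²) = sqrt(144*u^2 + 100*v^2 + 1). At (u, v) = (-3/2, 1/2): 5*sqrt(14).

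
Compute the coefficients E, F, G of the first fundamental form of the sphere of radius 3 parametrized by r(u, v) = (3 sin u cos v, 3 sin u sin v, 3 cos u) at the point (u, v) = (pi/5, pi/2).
E = 9;  F = 0;  G = 45/8 - 9*sqrt(5)/8

Partials: r_u = (3*cos(u)*cos(v), 3*sin(v)*cos(u), -3*sin(u)), r_v = (-3*sin(u)*sin(v), 3*sin(u)*cos(v), 0). As functions of (u, v):
  E = r_u · r_u = 9,
  F = r_u · r_v = 0,
  G = r_v · r_v = 9*sin(u)^2.
Evaluating at (u, v) = (pi/5, pi/2): E = 9, F = 0, G = 45/8 - 9*sqrt(5)/8.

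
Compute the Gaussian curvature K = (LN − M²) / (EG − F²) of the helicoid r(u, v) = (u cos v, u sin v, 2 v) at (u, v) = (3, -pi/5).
K = -4/169

Coefficients of the first fundamental form: E = 1, F = 0, G = u^2 + 4.
Coefficients of the second fundamental form: L = 0, M = -2/sqrt(u^2 + 4), N = 0.
Assemble K = (LN − M²)/(EG − F²) = -4/(u^2 + 4)^2. At (u, v) = (3, -pi/5): K = -4/169.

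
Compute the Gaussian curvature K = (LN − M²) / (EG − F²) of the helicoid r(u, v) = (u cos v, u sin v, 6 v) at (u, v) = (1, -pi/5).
K = -36/1369

Coefficients of the first fundamental form: E = 1, F = 0, G = u^2 + 36.
Coefficients of the second fundamental form: L = 0, M = -6/sqrt(u^2 + 36), N = 0.
Assemble K = (LN − M²)/(EG − F²) = -36/(u^2 + 36)^2. At (u, v) = (1, -pi/5): K = -36/1369.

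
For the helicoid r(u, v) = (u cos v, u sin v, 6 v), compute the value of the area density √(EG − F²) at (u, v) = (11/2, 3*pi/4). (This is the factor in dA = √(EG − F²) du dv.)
√(EG − F²)|_{(11/2, 3*pi/4)} = sqrt(265)/2

E = 1, F = 0, G = u^2 + 36, so EG − F² = u^2 + 36. Taking the positive square root: √(EG − F²) = sqrt(u^2 + 36). At (u, v) = (11/2, 3*pi/4): sqrt(265)/2.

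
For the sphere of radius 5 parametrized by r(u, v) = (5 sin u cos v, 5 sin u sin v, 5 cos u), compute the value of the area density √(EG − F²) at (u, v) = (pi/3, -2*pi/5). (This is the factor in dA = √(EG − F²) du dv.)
√(EG − F²)|_{(pi/3, -2*pi/5)} = 25*sqrt(3)/2

E = 25, F = 0, G = 25*sin(u)^2, so EG − F² = 625*sin(u)^2. Taking the positive square root: √(EG − F²) = 25*Abs(sin(u)). At (u, v) = (pi/3, -2*pi/5): 25*sqrt(3)/2.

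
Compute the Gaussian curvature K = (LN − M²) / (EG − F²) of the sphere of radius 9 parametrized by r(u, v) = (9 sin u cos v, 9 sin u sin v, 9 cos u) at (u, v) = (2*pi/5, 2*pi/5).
K = 1/81

Coefficients of the first fundamental form: E = 81, F = 0, G = 81*sin(u)^2.
Coefficients of the second fundamental form: L = -9*sin(u)/Abs(sin(u)), M = 0, N = -9*sin(u)^3/Abs(sin(u)).
Assemble K = (LN − M²)/(EG − F²) = 1/81. At (u, v) = (2*pi/5, 2*pi/5): K = 1/81.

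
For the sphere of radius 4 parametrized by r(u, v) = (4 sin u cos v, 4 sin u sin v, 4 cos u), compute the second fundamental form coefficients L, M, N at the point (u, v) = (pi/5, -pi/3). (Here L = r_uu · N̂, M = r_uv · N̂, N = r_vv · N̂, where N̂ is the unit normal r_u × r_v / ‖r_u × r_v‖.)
L = -4;  M = 0;  N = -5/2 + sqrt(5)/2

Compute the unit normal N̂(u, v) = (sin(u)^2*cos(v)/Abs(sin(u)), sin(u)^2*sin(v)/Abs(sin(u)), sin(2*u)/(2*Abs(sin(u)))), and the second partials r_uu, r_uv, r_vv. Take dot products:
  L(u, v) = r_uu · N̂ = -4*sin(u)/Abs(sin(u)),
  M(u, v) = r_uv · N̂ = 0,
  N(u, v) = r_vv · N̂ = -4*sin(u)^3/Abs(sin(u)).
Evaluating at (u, v) = (pi/5, -pi/3):
  L = -4, M = 0, N = -5/2 + sqrt(5)/2.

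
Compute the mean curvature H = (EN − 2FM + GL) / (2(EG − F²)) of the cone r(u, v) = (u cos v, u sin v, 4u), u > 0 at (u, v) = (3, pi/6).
H = 2*sqrt(17)/51

With E = 17, F = 0, G = u^2, L = 0, M = 0, N = 4*sqrt(17)*u^2/(17*Abs(u)), assemble
  H = (EN − 2FM + GL) / (2(EG − F²)) = 2*sqrt(17)/(17*Abs(u)).
At (u, v) = (3, pi/6): H = 2*sqrt(17)/51.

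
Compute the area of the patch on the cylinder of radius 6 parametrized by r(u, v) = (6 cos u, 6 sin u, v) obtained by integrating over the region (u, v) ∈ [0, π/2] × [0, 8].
Area = 24*pi

Area = ∫∫ √(EG − F²) du dv with √(EG − F²) = 6. Integrating over [0, π/2] × [0, 8] gives 24*pi.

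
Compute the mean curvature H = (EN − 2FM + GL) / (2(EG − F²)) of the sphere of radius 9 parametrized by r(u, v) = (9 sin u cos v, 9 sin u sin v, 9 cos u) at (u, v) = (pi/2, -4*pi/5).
H = -1/9

With E = 81, F = 0, G = 81*sin(u)^2, L = -9*sin(u)/Abs(sin(u)), M = 0, N = -9*sin(u)^3/Abs(sin(u)), assemble
  H = (EN − 2FM + GL) / (2(EG − F²)) = -sin(u)/(9*Abs(sin(u))).
At (u, v) = (pi/2, -4*pi/5): H = -1/9.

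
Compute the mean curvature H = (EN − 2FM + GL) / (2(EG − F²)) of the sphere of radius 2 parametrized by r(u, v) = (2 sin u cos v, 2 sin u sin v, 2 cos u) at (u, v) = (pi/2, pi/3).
H = -1/2

With E = 4, F = 0, G = 4*sin(u)^2, L = -2*sin(u)/Abs(sin(u)), M = 0, N = -2*sin(u)^3/Abs(sin(u)), assemble
  H = (EN − 2FM + GL) / (2(EG − F²)) = -sin(u)/(2*Abs(sin(u))).
At (u, v) = (pi/2, pi/3): H = -1/2.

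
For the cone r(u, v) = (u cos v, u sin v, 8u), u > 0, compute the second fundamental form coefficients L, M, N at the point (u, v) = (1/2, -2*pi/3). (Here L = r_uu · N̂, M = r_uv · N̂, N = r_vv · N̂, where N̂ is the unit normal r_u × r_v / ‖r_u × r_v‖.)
L = 0;  M = 0;  N = 4*sqrt(65)/65

Compute the unit normal N̂(u, v) = (-8*sqrt(65)*u*cos(v)/(65*Abs(u)), -8*sqrt(65)*u*sin(v)/(65*Abs(u)), sqrt(65)*u/(65*Abs(u))), and the second partials r_uu, r_uv, r_vv. Take dot products:
  L(u, v) = r_uu · N̂ = 0,
  M(u, v) = r_uv · N̂ = 0,
  N(u, v) = r_vv · N̂ = 8*sqrt(65)*u^2/(65*Abs(u)).
Evaluating at (u, v) = (1/2, -2*pi/3):
  L = 0, M = 0, N = 4*sqrt(65)/65.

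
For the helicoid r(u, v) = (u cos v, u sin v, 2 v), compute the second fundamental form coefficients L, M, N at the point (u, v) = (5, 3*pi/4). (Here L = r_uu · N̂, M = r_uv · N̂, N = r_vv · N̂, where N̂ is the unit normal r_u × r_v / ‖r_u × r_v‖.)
L = 0;  M = -2*sqrt(29)/29;  N = 0

Compute the unit normal N̂(u, v) = (2*sin(v)/sqrt(u^2 + 4), -2*cos(v)/sqrt(u^2 + 4), u/sqrt(u^2 + 4)), and the second partials r_uu, r_uv, r_vv. Take dot products:
  L(u, v) = r_uu · N̂ = 0,
  M(u, v) = r_uv · N̂ = -2/sqrt(u^2 + 4),
  N(u, v) = r_vv · N̂ = 0.
Evaluating at (u, v) = (5, 3*pi/4):
  L = 0, M = -2*sqrt(29)/29, N = 0.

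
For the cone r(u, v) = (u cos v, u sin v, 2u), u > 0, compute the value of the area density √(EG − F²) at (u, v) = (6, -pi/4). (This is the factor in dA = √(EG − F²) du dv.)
√(EG − F²)|_{(6, -pi/4)} = 6*sqrt(5)

E = 5, F = 0, G = u^2, so EG − F² = 5*u^2. Taking the positive square root: √(EG − F²) = sqrt(5)*Abs(u). At (u, v) = (6, -pi/4): 6*sqrt(5).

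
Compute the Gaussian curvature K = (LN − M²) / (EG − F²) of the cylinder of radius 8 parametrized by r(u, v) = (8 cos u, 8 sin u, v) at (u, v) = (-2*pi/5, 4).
K = 0

Coefficients of the first fundamental form: E = 64, F = 0, G = 1.
Coefficients of the second fundamental form: L = -8, M = 0, N = 0.
Assemble K = (LN − M²)/(EG − F²) = 0. At (u, v) = (-2*pi/5, 4): K = 0.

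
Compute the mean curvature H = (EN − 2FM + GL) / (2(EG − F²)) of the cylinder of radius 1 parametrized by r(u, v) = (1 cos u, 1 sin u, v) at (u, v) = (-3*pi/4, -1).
H = -1/2

With E = 1, F = 0, G = 1, L = -1, M = 0, N = 0, assemble
  H = (EN − 2FM + GL) / (2(EG − F²)) = -1/2.
At (u, v) = (-3*pi/4, -1): H = -1/2.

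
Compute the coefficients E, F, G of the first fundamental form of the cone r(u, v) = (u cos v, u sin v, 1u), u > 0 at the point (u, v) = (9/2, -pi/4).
E = 2;  F = 0;  G = 81/4

Partials: r_u = (cos(v), sin(v), 1), r_v = (-u*sin(v), u*cos(v), 0). As functions of (u, v):
  E = r_u · r_u = 2,
  F = r_u · r_v = 0,
  G = r_v · r_v = u^2.
Evaluating at (u, v) = (9/2, -pi/4): E = 2, F = 0, G = 81/4.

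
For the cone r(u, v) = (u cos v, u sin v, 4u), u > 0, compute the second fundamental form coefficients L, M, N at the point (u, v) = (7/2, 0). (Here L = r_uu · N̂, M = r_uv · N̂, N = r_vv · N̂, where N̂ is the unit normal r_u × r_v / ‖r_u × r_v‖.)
L = 0;  M = 0;  N = 14*sqrt(17)/17

Compute the unit normal N̂(u, v) = (-4*sqrt(17)*u*cos(v)/(17*Abs(u)), -4*sqrt(17)*u*sin(v)/(17*Abs(u)), sqrt(17)*u/(17*Abs(u))), and the second partials r_uu, r_uv, r_vv. Take dot products:
  L(u, v) = r_uu · N̂ = 0,
  M(u, v) = r_uv · N̂ = 0,
  N(u, v) = r_vv · N̂ = 4*sqrt(17)*u^2/(17*Abs(u)).
Evaluating at (u, v) = (7/2, 0):
  L = 0, M = 0, N = 14*sqrt(17)/17.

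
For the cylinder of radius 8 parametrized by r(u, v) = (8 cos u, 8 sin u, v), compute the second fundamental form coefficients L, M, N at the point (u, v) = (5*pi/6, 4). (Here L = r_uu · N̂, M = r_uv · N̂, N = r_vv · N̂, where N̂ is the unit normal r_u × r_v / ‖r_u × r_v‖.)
L = -8;  M = 0;  N = 0

Compute the unit normal N̂(u, v) = (cos(u), sin(u), 0), and the second partials r_uu, r_uv, r_vv. Take dot products:
  L(u, v) = r_uu · N̂ = -8,
  M(u, v) = r_uv · N̂ = 0,
  N(u, v) = r_vv · N̂ = 0.
Evaluating at (u, v) = (5*pi/6, 4):
  L = -8, M = 0, N = 0.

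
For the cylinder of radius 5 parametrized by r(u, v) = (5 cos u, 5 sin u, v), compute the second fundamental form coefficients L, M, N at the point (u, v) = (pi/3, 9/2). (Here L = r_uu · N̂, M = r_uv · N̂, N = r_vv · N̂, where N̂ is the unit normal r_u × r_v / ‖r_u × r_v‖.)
L = -5;  M = 0;  N = 0

Compute the unit normal N̂(u, v) = (cos(u), sin(u), 0), and the second partials r_uu, r_uv, r_vv. Take dot products:
  L(u, v) = r_uu · N̂ = -5,
  M(u, v) = r_uv · N̂ = 0,
  N(u, v) = r_vv · N̂ = 0.
Evaluating at (u, v) = (pi/3, 9/2):
  L = -5, M = 0, N = 0.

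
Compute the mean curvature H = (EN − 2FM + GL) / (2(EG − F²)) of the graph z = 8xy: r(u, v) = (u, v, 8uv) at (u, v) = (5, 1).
H = -512*sqrt(185)/184815

With E = 64*v^2 + 1, F = 64*u*v, G = 64*u^2 + 1, L = 0, M = 8/sqrt(64*u^2 + 64*v^2 + 1), N = 0, assemble
  H = (EN − 2FM + GL) / (2(EG − F²)) = -512*u*v/(64*u^2 + 64*v^2 + 1)^(3/2).
At (u, v) = (5, 1): H = -512*sqrt(185)/184815.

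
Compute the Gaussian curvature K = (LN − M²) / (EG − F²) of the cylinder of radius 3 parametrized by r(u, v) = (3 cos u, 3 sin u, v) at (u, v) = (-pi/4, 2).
K = 0

Coefficients of the first fundamental form: E = 9, F = 0, G = 1.
Coefficients of the second fundamental form: L = -3, M = 0, N = 0.
Assemble K = (LN − M²)/(EG − F²) = 0. At (u, v) = (-pi/4, 2): K = 0.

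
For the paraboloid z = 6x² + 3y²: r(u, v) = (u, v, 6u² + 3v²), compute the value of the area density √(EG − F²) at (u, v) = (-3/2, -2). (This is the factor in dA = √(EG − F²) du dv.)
√(EG − F²)|_{(-3/2, -2)} = sqrt(469)

E = 144*u^2 + 1, F = 72*u*v, G = 36*v^2 + 1, so EG − F² = 144*u^2 + 36*v^2 + 1. Taking the positive square root: √(EG − F²) = sqrt(144*u^2 + 36*v^2 + 1). At (u, v) = (-3/2, -2): sqrt(469).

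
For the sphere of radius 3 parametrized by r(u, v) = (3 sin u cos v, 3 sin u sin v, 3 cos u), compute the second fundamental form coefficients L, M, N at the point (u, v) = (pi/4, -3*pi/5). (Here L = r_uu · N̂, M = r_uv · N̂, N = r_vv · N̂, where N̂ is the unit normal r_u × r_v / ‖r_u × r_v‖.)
L = -3;  M = 0;  N = -3/2

Compute the unit normal N̂(u, v) = (sin(u)^2*cos(v)/Abs(sin(u)), sin(u)^2*sin(v)/Abs(sin(u)), sin(2*u)/(2*Abs(sin(u)))), and the second partials r_uu, r_uv, r_vv. Take dot products:
  L(u, v) = r_uu · N̂ = -3*sin(u)/Abs(sin(u)),
  M(u, v) = r_uv · N̂ = 0,
  N(u, v) = r_vv · N̂ = -3*sin(u)^3/Abs(sin(u)).
Evaluating at (u, v) = (pi/4, -3*pi/5):
  L = -3, M = 0, N = -3/2.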